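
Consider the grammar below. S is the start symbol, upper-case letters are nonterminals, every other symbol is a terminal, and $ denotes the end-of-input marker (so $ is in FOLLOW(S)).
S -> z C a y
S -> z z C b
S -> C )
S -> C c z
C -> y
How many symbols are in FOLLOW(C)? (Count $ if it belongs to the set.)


S is the start symbol and does not occur in any rule body, so FOLLOW(S) = {$}.
Examining every occurrence of C in a rule body:
  S -> z C a y : C is followed by terminal 'a' -> add 'a'
  S -> z z C b : C is followed by terminal 'b' -> add 'b'
  S -> C ) : C is followed by terminal ')' -> add ')'
  S -> C c z : C is followed by terminal 'c' -> add 'c'
  C -> y : C does not occur in the body -> contributes nothing
FOLLOW(C) = {), a, b, c}
Count: 4

4


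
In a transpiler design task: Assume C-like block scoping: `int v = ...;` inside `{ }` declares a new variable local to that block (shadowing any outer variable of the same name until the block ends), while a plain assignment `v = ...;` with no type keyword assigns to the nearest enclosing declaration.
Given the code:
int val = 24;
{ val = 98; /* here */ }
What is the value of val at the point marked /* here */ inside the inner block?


Analyzing scoping rules:
Outer scope: declares val = 24
Inner block: 'val = 98;' has no type keyword, so it is an assignment to the outer val (no shadowing)
Inside the block, after the assignment -> 98
Result: 98

98


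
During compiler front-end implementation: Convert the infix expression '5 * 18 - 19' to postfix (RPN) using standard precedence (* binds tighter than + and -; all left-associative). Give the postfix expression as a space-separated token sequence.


Applying the shunting-yard algorithm:
  Operand 5 -> output
  Push '*' onto operator stack -> op-stack: [*]
  Operand 18 -> output
  See '-' (prec 1); top '*' (prec 2) >= it -> pop '*' to output
  Push '-' onto operator stack -> op-stack: [-]
  Operand 19 -> output
  End of input: pop '-' to output
Postfix result: 5 18 * 19 -

5 18 * 19 -


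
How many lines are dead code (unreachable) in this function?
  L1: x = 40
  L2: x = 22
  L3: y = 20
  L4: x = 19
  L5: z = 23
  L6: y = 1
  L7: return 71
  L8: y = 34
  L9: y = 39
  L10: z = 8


Analyzing control flow:
  L1: reachable (before return)
  L2: reachable (before return)
  L3: reachable (before return)
  L4: reachable (before return)
  L5: reachable (before return)
  L6: reachable (before return)
  L7: reachable (return statement)
  L8: DEAD (after return at L7)
  L9: DEAD (after return at L7)
  L10: DEAD (after return at L7)
Return at L7, total lines = 10
Dead lines: L8 through L10
Count: 3

3


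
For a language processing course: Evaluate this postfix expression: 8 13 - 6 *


Processing tokens left to right:
Push 8, Push 13
Pop 8 and 13, compute 8 - 13 = -5, push -5
Push 6
Pop -5 and 6, compute -5 * 6 = -30, push -30
Stack result: -30

-30


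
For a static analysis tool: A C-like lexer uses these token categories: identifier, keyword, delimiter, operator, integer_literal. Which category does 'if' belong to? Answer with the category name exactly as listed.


Token: 'if'
Checking categories:
  identifier: no
  integer_literal: no
  operator: no
  keyword: YES
  delimiter: no
Category: keyword

keyword


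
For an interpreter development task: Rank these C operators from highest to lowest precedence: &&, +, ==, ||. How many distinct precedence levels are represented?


Looking up precedence for each operator:
  && -> precedence 2
  + -> precedence 5
  == -> precedence 3
  || -> precedence 1
Sorted highest to lowest: +, ==, &&, ||
Distinct precedence values: [5, 3, 2, 1]
Number of distinct levels: 4

4


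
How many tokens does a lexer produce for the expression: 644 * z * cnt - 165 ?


Scanning '644 * z * cnt - 165'
Token 1: '644' -> integer_literal
Token 2: '*' -> operator
Token 3: 'z' -> identifier
Token 4: '*' -> operator
Token 5: 'cnt' -> identifier
Token 6: '-' -> operator
Token 7: '165' -> integer_literal
Total tokens: 7

7


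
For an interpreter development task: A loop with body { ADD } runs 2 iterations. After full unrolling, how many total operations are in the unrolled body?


Loop body operations: ADD (1 op per iteration)
Unrolling 2 iterations:
  Iteration 1: ADD (1 ops)
  Iteration 2: ADD (1 ops)
Total: 2 iterations * 1 ops/iter = 2 operations

2


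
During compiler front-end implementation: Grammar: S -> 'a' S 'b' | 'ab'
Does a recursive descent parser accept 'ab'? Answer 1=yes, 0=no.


Grammar accepts strings of the form a^n b^n (n >= 1)
Word: 'ab'
Counting: 1 a's and 1 b's
Check: 1 == 1? Yes
Derivation (S -> aSb applied 0 time(s), then S -> ab): S => ab
Accepted

1


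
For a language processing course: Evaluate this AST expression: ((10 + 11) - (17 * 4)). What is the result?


Expression: ((10 + 11) - (17 * 4))
Evaluating step by step:
  10 + 11 = 21
  17 * 4 = 68
  21 - 68 = -47
Result: -47

-47


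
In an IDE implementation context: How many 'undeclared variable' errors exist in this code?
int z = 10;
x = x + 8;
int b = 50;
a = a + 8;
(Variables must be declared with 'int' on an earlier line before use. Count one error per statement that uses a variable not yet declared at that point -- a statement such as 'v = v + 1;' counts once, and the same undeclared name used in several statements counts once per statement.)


Scanning code line by line:
  Line 1: declare 'z' -> declared = ['z']
  Line 2: use 'x' -> ERROR (undeclared)
  Line 3: declare 'b' -> declared = ['b', 'z']
  Line 4: use 'a' -> ERROR (undeclared)
Total undeclared variable errors: 2

2


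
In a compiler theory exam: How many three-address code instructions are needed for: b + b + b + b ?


Expression: b + b + b + b
Generating three-address code (respecting * over +/- precedence):
  Instruction 1: t1 = b + b
  Instruction 2: t2 = t1 + b
  Instruction 3: t3 = t2 + b
Total instructions: 3

3


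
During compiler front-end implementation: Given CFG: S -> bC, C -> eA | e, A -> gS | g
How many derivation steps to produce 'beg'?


Grammar: S -> bC, C -> eA | e, A -> gS | g
Deriving 'beg':
Step 1: S -> bC => bC
Step 2: C -> eA => beA
Step 3: A -> g => beg
Total derivation steps: 3

3


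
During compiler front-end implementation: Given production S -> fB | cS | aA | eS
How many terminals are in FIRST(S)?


Production: S -> fB | cS | aA | eS
Examining each alternative for leading terminals:
  S -> fB : first terminal = 'f'
  S -> cS : first terminal = 'c'
  S -> aA : first terminal = 'a'
  S -> eS : first terminal = 'e'
FIRST(S) = {a, c, e, f}
Count: 4

4


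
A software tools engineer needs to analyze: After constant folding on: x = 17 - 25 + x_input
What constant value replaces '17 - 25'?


Identifying constant sub-expression:
  Original: x = 17 - 25 + x_input
  17 and 25 are both compile-time constants
  Evaluating: 17 - 25 = -8
  After folding: x = -8 + x_input

-8


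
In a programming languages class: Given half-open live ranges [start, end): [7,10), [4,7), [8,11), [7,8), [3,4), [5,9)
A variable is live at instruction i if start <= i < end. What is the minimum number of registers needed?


Live ranges:
  Var0: [7, 10)
  Var1: [4, 7)
  Var2: [8, 11)
  Var3: [7, 8)
  Var4: [3, 4)
  Var5: [5, 9)
Sweep-line events (position, delta, active):
  pos=3 start -> active=1
  pos=4 end -> active=0
  pos=4 start -> active=1
  pos=5 start -> active=2
  pos=7 end -> active=1
  pos=7 start -> active=2
  pos=7 start -> active=3
  pos=8 end -> active=2
  pos=8 start -> active=3
  pos=9 end -> active=2
  pos=10 end -> active=1
  pos=11 end -> active=0
Maximum simultaneous active: 3
Minimum registers needed: 3

3


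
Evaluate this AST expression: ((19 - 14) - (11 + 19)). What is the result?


Expression: ((19 - 14) - (11 + 19))
Evaluating step by step:
  19 - 14 = 5
  11 + 19 = 30
  5 - 30 = -25
Result: -25

-25


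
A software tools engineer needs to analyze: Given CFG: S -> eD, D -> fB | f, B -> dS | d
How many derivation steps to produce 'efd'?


Grammar: S -> eD, D -> fB | f, B -> dS | d
Deriving 'efd':
Step 1: S -> eD => eD
Step 2: D -> fB => efB
Step 3: B -> d => efd
Total derivation steps: 3

3


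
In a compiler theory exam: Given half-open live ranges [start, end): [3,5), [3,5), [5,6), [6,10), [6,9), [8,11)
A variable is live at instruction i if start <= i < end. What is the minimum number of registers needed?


Live ranges:
  Var0: [3, 5)
  Var1: [3, 5)
  Var2: [5, 6)
  Var3: [6, 10)
  Var4: [6, 9)
  Var5: [8, 11)
Sweep-line events (position, delta, active):
  pos=3 start -> active=1
  pos=3 start -> active=2
  pos=5 end -> active=1
  pos=5 end -> active=0
  pos=5 start -> active=1
  pos=6 end -> active=0
  pos=6 start -> active=1
  pos=6 start -> active=2
  pos=8 start -> active=3
  pos=9 end -> active=2
  pos=10 end -> active=1
  pos=11 end -> active=0
Maximum simultaneous active: 3
Minimum registers needed: 3

3


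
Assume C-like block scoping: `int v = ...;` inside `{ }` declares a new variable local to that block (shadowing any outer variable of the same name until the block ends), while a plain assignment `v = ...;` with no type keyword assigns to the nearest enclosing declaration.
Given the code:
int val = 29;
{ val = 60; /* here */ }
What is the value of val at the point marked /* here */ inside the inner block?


Analyzing scoping rules:
Outer scope: declares val = 29
Inner block: 'val = 60;' has no type keyword, so it is an assignment to the outer val (no shadowing)
Inside the block, after the assignment -> 60
Result: 60

60


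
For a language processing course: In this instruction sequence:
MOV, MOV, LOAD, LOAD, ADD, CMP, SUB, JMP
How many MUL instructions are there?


Scanning instruction sequence for MUL:
  Position 1: MOV
  Position 2: MOV
  Position 3: LOAD
  Position 4: LOAD
  Position 5: ADD
  Position 6: CMP
  Position 7: SUB
  Position 8: JMP
Matches at positions: []
Total MUL count: 0

0


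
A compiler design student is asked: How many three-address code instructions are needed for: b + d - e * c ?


Expression: b + d - e * c
Generating three-address code (respecting * over +/- precedence):
  Instruction 1: t1 = e * c
  Instruction 2: t2 = b + d
  Instruction 3: t3 = t2 - t1
Total instructions: 3

3


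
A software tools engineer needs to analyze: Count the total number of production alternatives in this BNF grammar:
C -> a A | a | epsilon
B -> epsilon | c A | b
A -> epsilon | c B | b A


Counting alternatives per rule:
  C: 3 alternative(s)
  B: 3 alternative(s)
  A: 3 alternative(s)
Sum: 3 + 3 + 3 = 9

9


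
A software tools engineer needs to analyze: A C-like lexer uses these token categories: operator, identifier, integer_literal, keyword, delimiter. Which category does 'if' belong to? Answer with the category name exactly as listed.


Token: 'if'
Checking categories:
  identifier: no
  integer_literal: no
  operator: no
  keyword: YES
  delimiter: no
Category: keyword

keyword


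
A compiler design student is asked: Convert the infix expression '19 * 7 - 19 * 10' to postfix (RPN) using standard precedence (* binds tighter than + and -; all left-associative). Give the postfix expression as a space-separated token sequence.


Applying the shunting-yard algorithm:
  Operand 19 -> output
  Push '*' onto operator stack -> op-stack: [*]
  Operand 7 -> output
  See '-' (prec 1); top '*' (prec 2) >= it -> pop '*' to output
  Push '-' onto operator stack -> op-stack: [-]
  Operand 19 -> output
  Push '*' onto operator stack -> op-stack: [-, *]
  Operand 10 -> output
  End of input: pop '*' to output
  End of input: pop '-' to output
Postfix result: 19 7 * 19 10 * -

19 7 * 19 10 * -


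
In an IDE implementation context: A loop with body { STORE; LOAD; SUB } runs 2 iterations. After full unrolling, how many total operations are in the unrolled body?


Loop body operations: STORE, LOAD, SUB (3 ops per iteration)
Unrolling 2 iterations:
  Iteration 1: STORE, LOAD, SUB (3 ops)
  Iteration 2: STORE, LOAD, SUB (3 ops)
Total: 2 iterations * 3 ops/iter = 6 operations

6


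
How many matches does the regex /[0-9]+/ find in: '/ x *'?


Pattern: /[0-9]+/ (int literals)
Input: '/ x *'
Scanning for matches:
Total matches: 0

0


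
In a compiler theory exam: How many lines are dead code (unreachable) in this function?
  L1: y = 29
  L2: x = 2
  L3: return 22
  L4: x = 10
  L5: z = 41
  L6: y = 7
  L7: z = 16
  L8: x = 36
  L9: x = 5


Analyzing control flow:
  L1: reachable (before return)
  L2: reachable (before return)
  L3: reachable (return statement)
  L4: DEAD (after return at L3)
  L5: DEAD (after return at L3)
  L6: DEAD (after return at L3)
  L7: DEAD (after return at L3)
  L8: DEAD (after return at L3)
  L9: DEAD (after return at L3)
Return at L3, total lines = 9
Dead lines: L4 through L9
Count: 6

6


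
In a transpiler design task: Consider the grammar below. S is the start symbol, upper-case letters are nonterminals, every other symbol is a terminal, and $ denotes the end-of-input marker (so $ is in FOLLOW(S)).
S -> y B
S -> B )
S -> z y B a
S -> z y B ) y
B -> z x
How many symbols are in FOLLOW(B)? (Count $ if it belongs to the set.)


S is the start symbol and does not occur in any rule body, so FOLLOW(S) = {$}.
Examining every occurrence of B in a rule body:
  S -> y B : B is at the right end -> add FOLLOW(S) = {$}
  S -> B ) : B is followed by terminal ')' -> add ')'
  S -> z y B a : B is followed by terminal 'a' -> add 'a'
  S -> z y B ) y : B is followed by terminal ')' -> add ')' (already in the set)
  B -> z x : B does not occur in the body -> contributes nothing
FOLLOW(B) = {), a, $}
Count: 3

3


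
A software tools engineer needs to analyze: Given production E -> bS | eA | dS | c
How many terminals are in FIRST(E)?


Production: E -> bS | eA | dS | c
Examining each alternative for leading terminals:
  E -> bS : first terminal = 'b'
  E -> eA : first terminal = 'e'
  E -> dS : first terminal = 'd'
  E -> c : first terminal = 'c'
FIRST(E) = {b, c, d, e}
Count: 4

4


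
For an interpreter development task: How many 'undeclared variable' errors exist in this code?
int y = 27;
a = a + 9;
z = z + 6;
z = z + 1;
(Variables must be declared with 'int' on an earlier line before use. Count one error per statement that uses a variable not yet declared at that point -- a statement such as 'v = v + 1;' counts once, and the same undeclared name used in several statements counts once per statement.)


Scanning code line by line:
  Line 1: declare 'y' -> declared = ['y']
  Line 2: use 'a' -> ERROR (undeclared)
  Line 3: use 'z' -> ERROR (undeclared)
  Line 4: use 'z' -> ERROR (undeclared)
Total undeclared variable errors: 3

3


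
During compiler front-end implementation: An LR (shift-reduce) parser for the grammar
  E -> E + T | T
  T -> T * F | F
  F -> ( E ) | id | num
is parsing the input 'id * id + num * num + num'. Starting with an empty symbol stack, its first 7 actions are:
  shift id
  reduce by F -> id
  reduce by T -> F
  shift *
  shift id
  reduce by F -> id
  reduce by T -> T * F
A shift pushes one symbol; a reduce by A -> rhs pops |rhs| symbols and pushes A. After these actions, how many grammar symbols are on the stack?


Tracking the symbol stack through each action:
  Action 1: shift 'id' : push -> stack = [id] (size 1)
  Action 2: reduce by F -> id : pop 1, push F -> stack = [F] (size 1)
  Action 3: reduce by T -> F : pop 1, push T -> stack = [T] (size 1)
  Action 4: shift '*' : push -> stack = [T, *] (size 2)
  Action 5: shift 'id' : push -> stack = [T, *, id] (size 3)
  Action 6: reduce by F -> id : pop 1, push F -> stack = [T, *, F] (size 3)
  Action 7: reduce by T -> T * F : pop 3, push T -> stack = [T] (size 1)
Final stack size: 1

1


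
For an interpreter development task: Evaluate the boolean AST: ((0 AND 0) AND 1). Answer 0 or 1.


Step 1: Evaluate inner node
  0 AND 0 = 0
Step 2: Evaluate root node
  0 AND 1 = 0

0


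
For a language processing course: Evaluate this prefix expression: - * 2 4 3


Parsing prefix expression: - * 2 4 3
Step 1: Innermost operation '* 2 4'
  2 * 4 = 8
Step 2: Outer operation '- [8] 3'
  8 - 3 = 5

5


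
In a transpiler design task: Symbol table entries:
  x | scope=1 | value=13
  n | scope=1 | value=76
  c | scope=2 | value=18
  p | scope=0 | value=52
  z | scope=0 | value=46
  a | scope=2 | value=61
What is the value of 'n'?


Searching symbol table for 'n':
  x | scope=1 | value=13
  n | scope=1 | value=76 <- MATCH
  c | scope=2 | value=18
  p | scope=0 | value=52
  z | scope=0 | value=46
  a | scope=2 | value=61
Found 'n' at scope 1 with value 76

76


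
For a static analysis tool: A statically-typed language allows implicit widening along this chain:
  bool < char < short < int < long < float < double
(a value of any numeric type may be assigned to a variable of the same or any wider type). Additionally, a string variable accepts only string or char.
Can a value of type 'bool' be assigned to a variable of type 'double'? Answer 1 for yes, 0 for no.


Target variable type: double
Source value type: bool
Numeric ranks: bool=0, double=6
Widening allowed iff rank(source) <= rank(target): 0 <= 6? Yes
Result: 1

1


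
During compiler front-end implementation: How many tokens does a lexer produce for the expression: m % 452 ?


Scanning 'm % 452'
Token 1: 'm' -> identifier
Token 2: '%' -> operator
Token 3: '452' -> integer_literal
Total tokens: 3

3


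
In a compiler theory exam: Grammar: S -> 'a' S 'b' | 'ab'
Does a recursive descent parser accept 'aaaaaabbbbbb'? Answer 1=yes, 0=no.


Grammar accepts strings of the form a^n b^n (n >= 1)
Word: 'aaaaaabbbbbb'
Counting: 6 a's and 6 b's
Check: 6 == 6? Yes
Derivation (S -> aSb applied 5 time(s), then S -> ab): S => aSb => aaSbb => aaaSbbb => aaaaSbbbb => aaaaaSbbbbb => aaaaaabbbbbb
Accepted

1


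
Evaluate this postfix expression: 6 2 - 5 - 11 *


Processing tokens left to right:
Push 6, Push 2
Pop 6 and 2, compute 6 - 2 = 4, push 4
Push 5
Pop 4 and 5, compute 4 - 5 = -1, push -1
Push 11
Pop -1 and 11, compute -1 * 11 = -11, push -11
Stack result: -11

-11


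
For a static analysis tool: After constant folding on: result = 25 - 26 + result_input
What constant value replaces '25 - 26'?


Identifying constant sub-expression:
  Original: result = 25 - 26 + result_input
  25 and 26 are both compile-time constants
  Evaluating: 25 - 26 = -1
  After folding: result = -1 + result_input

-1


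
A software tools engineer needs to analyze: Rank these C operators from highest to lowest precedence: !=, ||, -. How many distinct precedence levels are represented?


Looking up precedence for each operator:
  != -> precedence 3
  || -> precedence 1
  - -> precedence 5
Sorted highest to lowest: -, !=, ||
Distinct precedence values: [5, 3, 1]
Number of distinct levels: 3

3


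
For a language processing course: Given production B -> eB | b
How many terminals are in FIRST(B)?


Production: B -> eB | b
Examining each alternative for leading terminals:
  B -> eB : first terminal = 'e'
  B -> b : first terminal = 'b'
FIRST(B) = {b, e}
Count: 2

2


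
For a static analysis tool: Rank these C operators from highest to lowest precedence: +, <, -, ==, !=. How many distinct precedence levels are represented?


Looking up precedence for each operator:
  + -> precedence 5
  < -> precedence 4
  - -> precedence 5
  == -> precedence 3
  != -> precedence 3
Sorted highest to lowest: +, -, <, ==, !=
Distinct precedence values: [5, 4, 3]
Number of distinct levels: 3

3


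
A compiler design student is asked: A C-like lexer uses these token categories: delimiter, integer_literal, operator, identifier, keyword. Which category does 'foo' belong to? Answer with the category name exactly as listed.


Token: 'foo'
Checking categories:
  identifier: YES
  integer_literal: no
  operator: no
  keyword: no
  delimiter: no
Category: identifier

identifier


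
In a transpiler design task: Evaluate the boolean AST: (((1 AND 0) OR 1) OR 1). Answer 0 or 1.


Step 1: Evaluate inner node
  1 AND 0 = 0
Step 2: Evaluate next node
  0 OR 1 = 1
Step 3: Evaluate root node
  1 OR 1 = 1

1


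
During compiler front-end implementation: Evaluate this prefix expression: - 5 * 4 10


Parsing prefix expression: - 5 * 4 10
Step 1: Innermost operation '* 4 10'
  4 * 10 = 40
Step 2: Outer operation '- 5 [40]'
  5 - 40 = -35

-35


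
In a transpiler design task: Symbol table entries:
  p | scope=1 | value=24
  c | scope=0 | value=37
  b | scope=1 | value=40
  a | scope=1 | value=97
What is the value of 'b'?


Searching symbol table for 'b':
  p | scope=1 | value=24
  c | scope=0 | value=37
  b | scope=1 | value=40 <- MATCH
  a | scope=1 | value=97
Found 'b' at scope 1 with value 40

40


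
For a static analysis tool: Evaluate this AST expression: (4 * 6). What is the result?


Expression: (4 * 6)
Evaluating step by step:
  4 * 6 = 24
Result: 24

24


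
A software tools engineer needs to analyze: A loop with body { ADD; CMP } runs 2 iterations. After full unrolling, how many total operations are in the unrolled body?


Loop body operations: ADD, CMP (2 ops per iteration)
Unrolling 2 iterations:
  Iteration 1: ADD, CMP (2 ops)
  Iteration 2: ADD, CMP (2 ops)
Total: 2 iterations * 2 ops/iter = 4 operations

4


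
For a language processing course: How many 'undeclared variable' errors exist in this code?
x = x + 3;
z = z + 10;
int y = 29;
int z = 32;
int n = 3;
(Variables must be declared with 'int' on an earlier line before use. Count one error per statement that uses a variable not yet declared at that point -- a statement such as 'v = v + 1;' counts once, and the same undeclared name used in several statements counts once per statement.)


Scanning code line by line:
  Line 1: use 'x' -> ERROR (undeclared)
  Line 2: use 'z' -> ERROR (undeclared)
  Line 3: declare 'y' -> declared = ['y']
  Line 4: declare 'z' -> declared = ['y', 'z']
  Line 5: declare 'n' -> declared = ['n', 'y', 'z']
Total undeclared variable errors: 2

2


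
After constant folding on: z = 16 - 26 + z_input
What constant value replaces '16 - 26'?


Identifying constant sub-expression:
  Original: z = 16 - 26 + z_input
  16 and 26 are both compile-time constants
  Evaluating: 16 - 26 = -10
  After folding: z = -10 + z_input

-10


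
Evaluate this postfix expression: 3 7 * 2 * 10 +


Processing tokens left to right:
Push 3, Push 7
Pop 3 and 7, compute 3 * 7 = 21, push 21
Push 2
Pop 21 and 2, compute 21 * 2 = 42, push 42
Push 10
Pop 42 and 10, compute 42 + 10 = 52, push 52
Stack result: 52

52


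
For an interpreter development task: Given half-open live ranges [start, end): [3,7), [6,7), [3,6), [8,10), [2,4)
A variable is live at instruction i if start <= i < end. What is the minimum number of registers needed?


Live ranges:
  Var0: [3, 7)
  Var1: [6, 7)
  Var2: [3, 6)
  Var3: [8, 10)
  Var4: [2, 4)
Sweep-line events (position, delta, active):
  pos=2 start -> active=1
  pos=3 start -> active=2
  pos=3 start -> active=3
  pos=4 end -> active=2
  pos=6 end -> active=1
  pos=6 start -> active=2
  pos=7 end -> active=1
  pos=7 end -> active=0
  pos=8 start -> active=1
  pos=10 end -> active=0
Maximum simultaneous active: 3
Minimum registers needed: 3

3


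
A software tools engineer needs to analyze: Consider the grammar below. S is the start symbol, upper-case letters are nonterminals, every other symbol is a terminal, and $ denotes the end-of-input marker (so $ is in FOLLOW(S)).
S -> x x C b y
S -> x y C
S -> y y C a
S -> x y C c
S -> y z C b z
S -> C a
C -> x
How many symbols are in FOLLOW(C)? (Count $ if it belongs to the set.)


S is the start symbol and does not occur in any rule body, so FOLLOW(S) = {$}.
Examining every occurrence of C in a rule body:
  S -> x x C b y : C is followed by terminal 'b' -> add 'b'
  S -> x y C : C is at the right end -> add FOLLOW(S) = {$}
  S -> y y C a : C is followed by terminal 'a' -> add 'a'
  S -> x y C c : C is followed by terminal 'c' -> add 'c'
  S -> y z C b z : C is followed by terminal 'b' -> add 'b' (already in the set)
  S -> C a : C is followed by terminal 'a' -> add 'a' (already in the set)
  C -> x : C does not occur in the body -> contributes nothing
FOLLOW(C) = {a, b, c, $}
Count: 4

4


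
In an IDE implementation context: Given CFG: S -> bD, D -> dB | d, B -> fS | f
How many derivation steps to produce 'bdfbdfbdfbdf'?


Grammar: S -> bD, D -> dB | d, B -> fS | f
Deriving 'bdfbdfbdfbdf':
Step 1: S -> bD => bD
Step 2: D -> dB => bdB
Step 3: B -> fS => bdfS
Step 4: S -> bD => bdfbD
Step 5: D -> dB => bdfbdB
Step 6: B -> fS => bdfbdfS
Step 7: S -> bD => bdfbdfbD
Step 8: D -> dB => bdfbdfbdB
Step 9: B -> fS => bdfbdfbdfS
Step 10: S -> bD => bdfbdfbdfbD
Step 11: D -> dB => bdfbdfbdfbdB
Step 12: B -> f => bdfbdfbdfbdf
Total derivation steps: 12

12


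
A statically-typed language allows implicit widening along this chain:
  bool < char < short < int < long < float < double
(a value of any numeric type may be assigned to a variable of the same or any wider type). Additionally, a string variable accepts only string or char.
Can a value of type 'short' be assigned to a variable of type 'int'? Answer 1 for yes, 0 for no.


Target variable type: int
Source value type: short
Numeric ranks: short=2, int=3
Widening allowed iff rank(source) <= rank(target): 2 <= 3? Yes
Result: 1

1


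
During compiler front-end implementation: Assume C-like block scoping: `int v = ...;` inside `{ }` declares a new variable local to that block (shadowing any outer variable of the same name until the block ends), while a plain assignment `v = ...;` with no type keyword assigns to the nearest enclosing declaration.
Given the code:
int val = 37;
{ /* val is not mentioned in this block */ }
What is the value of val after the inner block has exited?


Analyzing scoping rules:
Outer scope: declares val = 37
Inner block: val is neither redeclared nor assigned -> unchanged
After the block -> 37
Result: 37

37


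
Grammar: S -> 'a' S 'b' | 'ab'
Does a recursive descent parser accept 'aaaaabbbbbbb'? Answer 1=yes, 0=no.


Grammar accepts strings of the form a^n b^n (n >= 1)
Word: 'aaaaabbbbbbb'
Counting: 5 a's and 7 b's
Check: 5 == 7? No
Mismatch: a-count != b-count
Rejected

0


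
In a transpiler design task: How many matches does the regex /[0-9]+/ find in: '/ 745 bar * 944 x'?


Pattern: /[0-9]+/ (int literals)
Input: '/ 745 bar * 944 x'
Scanning for matches:
  Match 1: '745'
  Match 2: '944'
Total matches: 2

2


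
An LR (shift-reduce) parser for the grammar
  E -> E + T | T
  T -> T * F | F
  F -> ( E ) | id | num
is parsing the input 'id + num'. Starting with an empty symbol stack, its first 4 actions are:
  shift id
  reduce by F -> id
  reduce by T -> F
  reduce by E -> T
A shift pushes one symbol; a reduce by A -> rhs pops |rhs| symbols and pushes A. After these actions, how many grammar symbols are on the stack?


Tracking the symbol stack through each action:
  Action 1: shift 'id' : push -> stack = [id] (size 1)
  Action 2: reduce by F -> id : pop 1, push F -> stack = [F] (size 1)
  Action 3: reduce by T -> F : pop 1, push T -> stack = [T] (size 1)
  Action 4: reduce by E -> T : pop 1, push E -> stack = [E] (size 1)
Final stack size: 1

1


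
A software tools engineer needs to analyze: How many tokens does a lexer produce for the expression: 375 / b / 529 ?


Scanning '375 / b / 529'
Token 1: '375' -> integer_literal
Token 2: '/' -> operator
Token 3: 'b' -> identifier
Token 4: '/' -> operator
Token 5: '529' -> integer_literal
Total tokens: 5

5


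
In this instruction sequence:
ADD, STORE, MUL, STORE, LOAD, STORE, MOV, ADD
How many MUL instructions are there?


Scanning instruction sequence for MUL:
  Position 1: ADD
  Position 2: STORE
  Position 3: MUL <- MATCH
  Position 4: STORE
  Position 5: LOAD
  Position 6: STORE
  Position 7: MOV
  Position 8: ADD
Matches at positions: [3]
Total MUL count: 1

1


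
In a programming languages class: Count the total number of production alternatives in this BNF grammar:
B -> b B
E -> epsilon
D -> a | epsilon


Counting alternatives per rule:
  B: 1 alternative(s)
  E: 1 alternative(s)
  D: 2 alternative(s)
Sum: 1 + 1 + 2 = 4

4


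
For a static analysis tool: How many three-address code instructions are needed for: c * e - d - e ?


Expression: c * e - d - e
Generating three-address code (respecting * over +/- precedence):
  Instruction 1: t1 = c * e
  Instruction 2: t2 = t1 - d
  Instruction 3: t3 = t2 - e
Total instructions: 3

3


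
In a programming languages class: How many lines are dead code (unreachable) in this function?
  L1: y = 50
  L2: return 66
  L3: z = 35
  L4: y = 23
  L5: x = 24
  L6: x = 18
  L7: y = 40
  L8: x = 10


Analyzing control flow:
  L1: reachable (before return)
  L2: reachable (return statement)
  L3: DEAD (after return at L2)
  L4: DEAD (after return at L2)
  L5: DEAD (after return at L2)
  L6: DEAD (after return at L2)
  L7: DEAD (after return at L2)
  L8: DEAD (after return at L2)
Return at L2, total lines = 8
Dead lines: L3 through L8
Count: 6

6


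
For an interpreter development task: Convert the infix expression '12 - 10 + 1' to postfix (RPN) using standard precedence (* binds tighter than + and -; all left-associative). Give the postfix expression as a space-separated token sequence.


Applying the shunting-yard algorithm:
  Operand 12 -> output
  Push '-' onto operator stack -> op-stack: [-]
  Operand 10 -> output
  See '+' (prec 1); top '-' (prec 1) >= it -> pop '-' to output
  Push '+' onto operator stack -> op-stack: [+]
  Operand 1 -> output
  End of input: pop '+' to output
Postfix result: 12 10 - 1 +

12 10 - 1 +


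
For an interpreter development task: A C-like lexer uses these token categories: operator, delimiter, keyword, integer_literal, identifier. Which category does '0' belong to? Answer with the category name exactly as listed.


Token: '0'
Checking categories:
  identifier: no
  integer_literal: YES
  operator: no
  keyword: no
  delimiter: no
Category: integer_literal

integer_literal


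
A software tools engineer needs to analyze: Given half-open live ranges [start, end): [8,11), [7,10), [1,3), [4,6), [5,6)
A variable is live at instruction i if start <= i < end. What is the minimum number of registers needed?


Live ranges:
  Var0: [8, 11)
  Var1: [7, 10)
  Var2: [1, 3)
  Var3: [4, 6)
  Var4: [5, 6)
Sweep-line events (position, delta, active):
  pos=1 start -> active=1
  pos=3 end -> active=0
  pos=4 start -> active=1
  pos=5 start -> active=2
  pos=6 end -> active=1
  pos=6 end -> active=0
  pos=7 start -> active=1
  pos=8 start -> active=2
  pos=10 end -> active=1
  pos=11 end -> active=0
Maximum simultaneous active: 2
Minimum registers needed: 2

2


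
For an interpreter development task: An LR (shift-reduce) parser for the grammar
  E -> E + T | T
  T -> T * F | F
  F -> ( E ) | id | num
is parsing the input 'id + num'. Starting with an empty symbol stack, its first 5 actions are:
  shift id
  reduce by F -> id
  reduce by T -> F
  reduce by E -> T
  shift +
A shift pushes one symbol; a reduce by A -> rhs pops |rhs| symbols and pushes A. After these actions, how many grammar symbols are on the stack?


Tracking the symbol stack through each action:
  Action 1: shift 'id' : push -> stack = [id] (size 1)
  Action 2: reduce by F -> id : pop 1, push F -> stack = [F] (size 1)
  Action 3: reduce by T -> F : pop 1, push T -> stack = [T] (size 1)
  Action 4: reduce by E -> T : pop 1, push E -> stack = [E] (size 1)
  Action 5: shift '+' : push -> stack = [E, +] (size 2)
Final stack size: 2

2


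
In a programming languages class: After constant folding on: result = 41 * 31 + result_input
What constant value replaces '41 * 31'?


Identifying constant sub-expression:
  Original: result = 41 * 31 + result_input
  41 and 31 are both compile-time constants
  Evaluating: 41 * 31 = 1271
  After folding: result = 1271 + result_input

1271


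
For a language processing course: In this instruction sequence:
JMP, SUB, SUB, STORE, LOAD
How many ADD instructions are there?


Scanning instruction sequence for ADD:
  Position 1: JMP
  Position 2: SUB
  Position 3: SUB
  Position 4: STORE
  Position 5: LOAD
Matches at positions: []
Total ADD count: 0

0


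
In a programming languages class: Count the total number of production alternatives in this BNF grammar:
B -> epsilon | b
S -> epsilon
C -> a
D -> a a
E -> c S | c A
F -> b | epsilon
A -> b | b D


Counting alternatives per rule:
  B: 2 alternative(s)
  S: 1 alternative(s)
  C: 1 alternative(s)
  D: 1 alternative(s)
  E: 2 alternative(s)
  F: 2 alternative(s)
  A: 2 alternative(s)
Sum: 2 + 1 + 1 + 1 + 2 + 2 + 2 = 11

11


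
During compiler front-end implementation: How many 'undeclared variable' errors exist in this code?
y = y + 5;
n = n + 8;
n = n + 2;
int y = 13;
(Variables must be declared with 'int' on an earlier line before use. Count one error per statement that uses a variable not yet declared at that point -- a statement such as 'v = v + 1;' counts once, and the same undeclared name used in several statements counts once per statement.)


Scanning code line by line:
  Line 1: use 'y' -> ERROR (undeclared)
  Line 2: use 'n' -> ERROR (undeclared)
  Line 3: use 'n' -> ERROR (undeclared)
  Line 4: declare 'y' -> declared = ['y']
Total undeclared variable errors: 3

3


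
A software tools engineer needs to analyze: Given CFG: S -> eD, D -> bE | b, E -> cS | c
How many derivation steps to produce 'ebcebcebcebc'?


Grammar: S -> eD, D -> bE | b, E -> cS | c
Deriving 'ebcebcebcebc':
Step 1: S -> eD => eD
Step 2: D -> bE => ebE
Step 3: E -> cS => ebcS
Step 4: S -> eD => ebceD
Step 5: D -> bE => ebcebE
Step 6: E -> cS => ebcebcS
Step 7: S -> eD => ebcebceD
Step 8: D -> bE => ebcebcebE
Step 9: E -> cS => ebcebcebcS
Step 10: S -> eD => ebcebcebceD
Step 11: D -> bE => ebcebcebcebE
Step 12: E -> c => ebcebcebcebc
Total derivation steps: 12

12


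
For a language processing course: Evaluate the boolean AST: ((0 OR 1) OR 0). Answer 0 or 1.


Step 1: Evaluate inner node
  0 OR 1 = 1
Step 2: Evaluate root node
  1 OR 0 = 1

1


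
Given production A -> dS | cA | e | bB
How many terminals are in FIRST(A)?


Production: A -> dS | cA | e | bB
Examining each alternative for leading terminals:
  A -> dS : first terminal = 'd'
  A -> cA : first terminal = 'c'
  A -> e : first terminal = 'e'
  A -> bB : first terminal = 'b'
FIRST(A) = {b, c, d, e}
Count: 4

4


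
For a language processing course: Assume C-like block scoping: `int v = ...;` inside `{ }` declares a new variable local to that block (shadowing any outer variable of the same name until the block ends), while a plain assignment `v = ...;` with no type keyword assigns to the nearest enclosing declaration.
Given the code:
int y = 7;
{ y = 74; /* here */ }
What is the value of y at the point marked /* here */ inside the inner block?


Analyzing scoping rules:
Outer scope: declares y = 7
Inner block: 'y = 74;' has no type keyword, so it is an assignment to the outer y (no shadowing)
Inside the block, after the assignment -> 74
Result: 74

74


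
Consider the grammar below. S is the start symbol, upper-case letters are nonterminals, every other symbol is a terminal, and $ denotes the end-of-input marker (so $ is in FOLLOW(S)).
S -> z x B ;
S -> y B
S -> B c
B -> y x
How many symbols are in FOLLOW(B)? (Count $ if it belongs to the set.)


S is the start symbol and does not occur in any rule body, so FOLLOW(S) = {$}.
Examining every occurrence of B in a rule body:
  S -> z x B ; : B is followed by terminal ';' -> add ';'
  S -> y B : B is at the right end -> add FOLLOW(S) = {$}
  S -> B c : B is followed by terminal 'c' -> add 'c'
  B -> y x : B does not occur in the body -> contributes nothing
FOLLOW(B) = {;, c, $}
Count: 3

3


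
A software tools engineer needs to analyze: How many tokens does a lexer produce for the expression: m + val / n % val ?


Scanning 'm + val / n % val'
Token 1: 'm' -> identifier
Token 2: '+' -> operator
Token 3: 'val' -> identifier
Token 4: '/' -> operator
Token 5: 'n' -> identifier
Token 6: '%' -> operator
Token 7: 'val' -> identifier
Total tokens: 7

7


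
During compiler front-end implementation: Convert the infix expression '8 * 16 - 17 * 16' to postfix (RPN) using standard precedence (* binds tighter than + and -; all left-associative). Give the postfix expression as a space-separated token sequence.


Applying the shunting-yard algorithm:
  Operand 8 -> output
  Push '*' onto operator stack -> op-stack: [*]
  Operand 16 -> output
  See '-' (prec 1); top '*' (prec 2) >= it -> pop '*' to output
  Push '-' onto operator stack -> op-stack: [-]
  Operand 17 -> output
  Push '*' onto operator stack -> op-stack: [-, *]
  Operand 16 -> output
  End of input: pop '*' to output
  End of input: pop '-' to output
Postfix result: 8 16 * 17 16 * -

8 16 * 17 16 * -


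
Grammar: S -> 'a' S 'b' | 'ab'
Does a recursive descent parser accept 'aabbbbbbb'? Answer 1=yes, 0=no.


Grammar accepts strings of the form a^n b^n (n >= 1)
Word: 'aabbbbbbb'
Counting: 2 a's and 7 b's
Check: 2 == 7? No
Mismatch: a-count != b-count
Rejected

0


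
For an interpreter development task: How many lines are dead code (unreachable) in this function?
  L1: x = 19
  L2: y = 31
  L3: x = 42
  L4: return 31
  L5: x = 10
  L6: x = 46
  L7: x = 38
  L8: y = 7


Analyzing control flow:
  L1: reachable (before return)
  L2: reachable (before return)
  L3: reachable (before return)
  L4: reachable (return statement)
  L5: DEAD (after return at L4)
  L6: DEAD (after return at L4)
  L7: DEAD (after return at L4)
  L8: DEAD (after return at L4)
Return at L4, total lines = 8
Dead lines: L5 through L8
Count: 4

4


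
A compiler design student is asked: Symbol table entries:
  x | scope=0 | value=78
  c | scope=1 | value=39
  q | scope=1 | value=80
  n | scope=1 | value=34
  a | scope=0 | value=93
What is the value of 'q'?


Searching symbol table for 'q':
  x | scope=0 | value=78
  c | scope=1 | value=39
  q | scope=1 | value=80 <- MATCH
  n | scope=1 | value=34
  a | scope=0 | value=93
Found 'q' at scope 1 with value 80

80


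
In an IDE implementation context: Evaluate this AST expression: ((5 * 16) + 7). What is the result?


Expression: ((5 * 16) + 7)
Evaluating step by step:
  5 * 16 = 80
  80 + 7 = 87
Result: 87

87


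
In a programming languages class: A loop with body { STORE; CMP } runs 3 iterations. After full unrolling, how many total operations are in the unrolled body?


Loop body operations: STORE, CMP (2 ops per iteration)
Unrolling 3 iterations:
  Iteration 1: STORE, CMP (2 ops)
  Iteration 2: STORE, CMP (2 ops)
  Iteration 3: STORE, CMP (2 ops)
Total: 3 iterations * 2 ops/iter = 6 operations

6


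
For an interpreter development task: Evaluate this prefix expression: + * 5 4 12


Parsing prefix expression: + * 5 4 12
Step 1: Innermost operation '* 5 4'
  5 * 4 = 20
Step 2: Outer operation '+ [20] 12'
  20 + 12 = 32

32


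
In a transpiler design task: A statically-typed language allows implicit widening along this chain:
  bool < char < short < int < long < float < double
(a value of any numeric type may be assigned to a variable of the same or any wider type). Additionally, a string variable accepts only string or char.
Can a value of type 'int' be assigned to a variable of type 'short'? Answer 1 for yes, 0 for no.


Target variable type: short
Source value type: int
Numeric ranks: int=3, short=2
Widening allowed iff rank(source) <= rank(target): 3 <= 2? No
Result: 0

0


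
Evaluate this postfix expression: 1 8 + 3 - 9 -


Processing tokens left to right:
Push 1, Push 8
Pop 1 and 8, compute 1 + 8 = 9, push 9
Push 3
Pop 9 and 3, compute 9 - 3 = 6, push 6
Push 9
Pop 6 and 9, compute 6 - 9 = -3, push -3
Stack result: -3

-3


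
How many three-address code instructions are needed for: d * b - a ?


Expression: d * b - a
Generating three-address code (respecting * over +/- precedence):
  Instruction 1: t1 = d * b
  Instruction 2: t2 = t1 - a
Total instructions: 2

2
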